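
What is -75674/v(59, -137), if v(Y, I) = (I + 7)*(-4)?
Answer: -37837/260 ≈ -145.53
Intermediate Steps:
v(Y, I) = -28 - 4*I (v(Y, I) = (7 + I)*(-4) = -28 - 4*I)
-75674/v(59, -137) = -75674/(-28 - 4*(-137)) = -75674/(-28 + 548) = -75674/520 = -75674*1/520 = -37837/260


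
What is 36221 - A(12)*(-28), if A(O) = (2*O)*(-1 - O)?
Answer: 27485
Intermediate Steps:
A(O) = 2*O*(-1 - O)
36221 - A(12)*(-28) = 36221 - (-2*12*(1 + 12))*(-28) = 36221 - (-2*12*13)*(-28) = 36221 - (-312)*(-28) = 36221 - 1*8736 = 36221 - 8736 = 27485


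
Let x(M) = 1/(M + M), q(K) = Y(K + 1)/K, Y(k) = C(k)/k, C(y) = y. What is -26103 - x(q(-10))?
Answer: -26098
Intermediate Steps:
Y(k) = 1 (Y(k) = k/k = 1)
q(K) = 1/K
x(M) = 1/(2*M)
-26103 - x(q(-10)) = -26103 - 1/(2*(1/(-10))) = -26103 - 1/(2*(-⅒)) = -26103 - (-10)/2 = -26103 - 1*(-5) = -26103 + 5 = -26098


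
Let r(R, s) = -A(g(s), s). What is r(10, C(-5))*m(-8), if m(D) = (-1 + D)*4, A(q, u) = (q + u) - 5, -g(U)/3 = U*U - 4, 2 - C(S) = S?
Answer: -4788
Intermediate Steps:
C(S) = 2 - S
g(U) = 12 - 3*U² (g(U) = -3*(U*U - 4) = -3*(U² - 4) = -3*(-4 + U²) = 12 - 3*U²)
A(q, u) = -5 + q + u
m(D) = -4 + 4*D
r(R, s) = -7 - s + 3*s² (r(R, s) = -(-5 + (12 - 3*s²) + s) = -(7 + s - 3*s²) = -7 - s + 3*s²)
r(10, C(-5))*m(-8) = (-7 - (2 - 1*(-5)) + 3*(2 - 1*(-5))²)*(-4 + 4*(-8)) = (-7 - (2 + 5) + 3*(2 + 5)²)*(-4 - 32) = (-7 - 1*7 + 3*7²)*(-36) = (-7 - 7 + 3*49)*(-36) = (-7 - 7 + 147)*(-36) = 133*(-36) = -4788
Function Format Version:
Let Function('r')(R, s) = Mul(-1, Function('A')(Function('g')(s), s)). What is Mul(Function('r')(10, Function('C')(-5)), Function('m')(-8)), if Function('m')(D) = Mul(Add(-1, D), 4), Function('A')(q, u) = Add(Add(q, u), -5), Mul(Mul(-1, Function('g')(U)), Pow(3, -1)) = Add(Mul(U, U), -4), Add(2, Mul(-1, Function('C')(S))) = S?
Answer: -4788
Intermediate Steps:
Function('C')(S) = Add(2, Mul(-1, S))
Function('g')(U) = Add(12, Mul(-3, Pow(U, 2))) (Function('g')(U) = Mul(-3, Add(Mul(U, U), -4)) = Mul(-3, Add(Pow(U, 2), -4)) = Mul(-3, Add(-4, Pow(U, 2))) = Add(12, Mul(-3, Pow(U, 2))))
Function('A')(q, u) = Add(-5, q, u)
Function('m')(D) = Add(-4, Mul(4, D))
Function('r')(R, s) = Add(-7, Mul(-1, s), Mul(3, Pow(s, 2))) (Function('r')(R, s) = Mul(-1, Add(-5, Add(12, Mul(-3, Pow(s, 2))), s)) = Mul(-1, Add(7, s, Mul(-3, Pow(s, 2)))) = Add(-7, Mul(-1, s), Mul(3, Pow(s, 2))))
Mul(Function('r')(10, Function('C')(-5)), Function('m')(-8)) = Mul(Add(-7, Mul(-1, Add(2, Mul(-1, -5))), Mul(3, Pow(Add(2, Mul(-1, -5)), 2))), Add(-4, Mul(4, -8))) = Mul(Add(-7, Mul(-1, Add(2, 5)), Mul(3, Pow(Add(2, 5), 2))), Add(-4, -32)) = Mul(Add(-7, Mul(-1, 7), Mul(3, Pow(7, 2))), -36) = Mul(Add(-7, -7, Mul(3, 49)), -36) = Mul(Add(-7, -7, 147), -36) = Mul(133, -36) = -4788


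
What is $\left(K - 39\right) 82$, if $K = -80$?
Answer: $-9758$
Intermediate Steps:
$\left(K - 39\right) 82 = \left(-80 - 39\right) 82 = \left(-119\right) 82 = -9758$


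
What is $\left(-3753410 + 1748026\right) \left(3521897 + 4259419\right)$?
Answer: $-15604526605344$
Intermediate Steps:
$\left(-3753410 + 1748026\right) \left(3521897 + 4259419\right) = \left(-2005384\right) 7781316 = -15604526605344$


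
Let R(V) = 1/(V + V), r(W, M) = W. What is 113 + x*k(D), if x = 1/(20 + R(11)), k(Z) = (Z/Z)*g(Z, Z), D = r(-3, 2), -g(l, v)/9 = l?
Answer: 5603/49 ≈ 114.35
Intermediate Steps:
g(l, v) = -9*l
R(V) = 1/(2*V)
D = -3
k(Z) = -9*Z (k(Z) = (Z/Z)*(-9*Z) = 1*(-9*Z) = -9*Z)
x = 22/441 (x = 1/(20 + (1/2)/11) = 1/(20 + (1/2)*(1/11)) = 1/(20 + 1/22) = 1/(441/22) = 22/441 ≈ 0.049887)
113 + x*k(D) = 113 + 22*(-9*(-3))/441 = 113 + (22/441)*27 = 113 + 66/49 = 5603/49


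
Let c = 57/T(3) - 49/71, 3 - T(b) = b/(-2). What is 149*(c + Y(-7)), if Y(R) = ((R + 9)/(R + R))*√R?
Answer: 380099/213 - 149*I*√7/7 ≈ 1784.5 - 56.317*I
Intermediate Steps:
T(b) = 3 + b/2 (T(b) = 3 - b/(-2) = 3 - b*(-1)/2 = 3 - (-1)*b/2 = 3 + b/2)
Y(R) = (9 + R)/(2*√R) (Y(R) = ((9 + R)/((2*R)))*√R = ((9 + R)*(1/(2*R)))*√R = ((9 + R)/(2*R))*√R = (9 + R)/(2*√R))
c = 2551/213 (c = 57/(3 + (½)*3) - 49/71 = 57/(3 + 3/2) - 49*1/71 = 57/(9/2) - 49/71 = 57*(2/9) - 49/71 = 38/3 - 49/71 = 2551/213 ≈ 11.977)
149*(c + Y(-7)) = 149*(2551/213 + (9 - 7)/(2*√(-7))) = 149*(2551/213 + (½)*(-I*√7/7)*2) = 149*(2551/213 - I*√7/7) = 380099/213 - 149*I*√7/7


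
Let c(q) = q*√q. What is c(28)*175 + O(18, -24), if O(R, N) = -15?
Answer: -15 + 9800*√7 ≈ 25913.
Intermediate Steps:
c(q) = q^(3/2)
c(28)*175 + O(18, -24) = 28^(3/2)*175 - 15 = (56*√7)*175 - 15 = 9800*√7 - 15 = -15 + 9800*√7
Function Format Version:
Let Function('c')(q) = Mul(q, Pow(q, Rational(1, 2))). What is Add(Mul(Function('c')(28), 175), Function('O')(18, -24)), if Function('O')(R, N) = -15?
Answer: Add(-15, Mul(9800, Pow(7, Rational(1, 2)))) ≈ 25913.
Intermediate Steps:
Function('c')(q) = Pow(q, Rational(3, 2))
Add(Mul(Function('c')(28), 175), Function('O')(18, -24)) = Add(Mul(Pow(28, Rational(3, 2)), 175), -15) = Add(Mul(Mul(56, Pow(7, Rational(1, 2))), 175), -15) = Add(Mul(9800, Pow(7, Rational(1, 2))), -15) = Add(-15, Mul(9800, Pow(7, Rational(1, 2))))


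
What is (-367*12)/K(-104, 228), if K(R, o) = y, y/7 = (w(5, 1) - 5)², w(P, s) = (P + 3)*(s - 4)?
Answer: -4404/5887 ≈ -0.74809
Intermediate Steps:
w(P, s) = (-4 + s)*(3 + P) (w(P, s) = (3 + P)*(-4 + s) = (-4 + s)*(3 + P))
y = 5887 (y = 7*((-12 - 4*5 + 3*1 + 5*1) - 5)² = 7*((-12 - 20 + 3 + 5) - 5)² = 7*(-24 - 5)² = 7*(-29)² = 7*841 = 5887)
K(R, o) = 5887
(-367*12)/K(-104, 228) = -367*12/5887 = -4404*1/5887 = -4404/5887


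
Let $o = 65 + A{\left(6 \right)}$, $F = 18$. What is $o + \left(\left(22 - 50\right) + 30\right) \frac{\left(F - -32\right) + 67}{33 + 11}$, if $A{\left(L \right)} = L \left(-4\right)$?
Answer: $\frac{1019}{22} \approx 46.318$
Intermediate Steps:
$A{\left(L \right)} = - 4 L$
$o = 41$ ($o = 65 - 24 = 41$)
$o + \left(\left(22 - 50\right) + 30\right) \frac{\left(F - -32\right) + 67}{33 + 11} = 41 + \left(\left(22 - 50\right) + 30\right) \frac{\left(18 - -32\right) + 67}{33 + 11} = 41 + \left(-28 + 30\right) \frac{\left(18 + 32\right) + 67}{44} = 41 + 2 \left(50 + 67\right) \frac{1}{44} = 41 + 2 \cdot 117 \cdot \frac{1}{44} = 41 + 2 \cdot \frac{117}{44} = 41 + \frac{117}{22} = \frac{1019}{22}$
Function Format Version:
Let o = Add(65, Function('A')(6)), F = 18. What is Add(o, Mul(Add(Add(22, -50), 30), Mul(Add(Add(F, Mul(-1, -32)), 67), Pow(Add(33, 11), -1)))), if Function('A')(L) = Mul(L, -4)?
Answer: Rational(1019, 22) ≈ 46.318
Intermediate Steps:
Function('A')(L) = Mul(-4, L)
o = 41 (o = Add(65, Mul(-4, 6)) = Add(65, -24) = 41)
Add(o, Mul(Add(Add(22, -50), 30), Mul(Add(Add(F, Mul(-1, -32)), 67), Pow(Add(33, 11), -1)))) = Add(41, Mul(Add(Add(22, -50), 30), Mul(Add(Add(18, Mul(-1, -32)), 67), Pow(Add(33, 11), -1)))) = Add(41, Mul(Add(-28, 30), Mul(Add(Add(18, 32), 67), Pow(44, -1)))) = Add(41, Mul(2, Mul(Add(50, 67), Rational(1, 44)))) = Add(41, Mul(2, Mul(117, Rational(1, 44)))) = Add(41, Mul(2, Rational(117, 44))) = Add(41, Rational(117, 22)) = Rational(1019, 22)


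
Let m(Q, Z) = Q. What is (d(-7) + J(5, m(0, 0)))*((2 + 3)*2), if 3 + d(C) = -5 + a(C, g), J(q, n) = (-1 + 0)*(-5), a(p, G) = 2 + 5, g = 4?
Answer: 40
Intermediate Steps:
a(p, G) = 7
J(q, n) = 5 (J(q, n) = -1*(-5) = 5)
d(C) = -1 (d(C) = -3 + (-5 + 7) = -3 + 2 = -1)
(d(-7) + J(5, m(0, 0)))*((2 + 3)*2) = (-1 + 5)*((2 + 3)*2) = 4*(5*2) = 4*10 = 40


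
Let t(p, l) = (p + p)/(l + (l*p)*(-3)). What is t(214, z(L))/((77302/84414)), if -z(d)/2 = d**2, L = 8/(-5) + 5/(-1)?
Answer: 6842650/817584603 ≈ 0.0083693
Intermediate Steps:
L = -33/5 (L = 8*(-1/5) + 5*(-1) = -8/5 - 5 = -33/5 ≈ -6.6000)
z(d) = -2*d**2
t(p, l) = 2*p/(l - 3*l*p) (t(p, l) = (2*p)/(l - 3*l*p) = 2*p/(l - 3*l*p))
t(214, z(L))/((77302/84414)) = (-2*214/(-2*(-33/5)**2*(-1 + 3*214)))/((77302/84414)) = (-2*214/(-2*1089/25*(-1 + 642)))/((77302*(1/84414))) = (-2*214/(-2178/25*641))/(38651/42207) = -2*214*(-25/2178)*1/641*(42207/38651) = (5350/698049)*(42207/38651) = 6842650/817584603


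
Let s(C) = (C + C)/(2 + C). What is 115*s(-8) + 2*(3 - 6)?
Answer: 902/3 ≈ 300.67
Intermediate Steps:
s(C) = 2*C/(2 + C) (s(C) = (2*C)/(2 + C) = 2*C/(2 + C))
115*s(-8) + 2*(3 - 6) = 115*(2*(-8)/(2 - 8)) + 2*(3 - 6) = 115*(2*(-8)/(-6)) + 2*(-3) = 115*(2*(-8)*(-1/6)) - 6 = 115*(8/3) - 6 = 920/3 - 6 = 902/3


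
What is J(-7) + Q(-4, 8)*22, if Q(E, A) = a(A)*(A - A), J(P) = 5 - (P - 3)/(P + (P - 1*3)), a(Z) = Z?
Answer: 75/17 ≈ 4.4118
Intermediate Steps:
J(P) = 5 - (-3 + P)/(-3 + 2*P) (J(P) = 5 - (-3 + P)/(P + (P - 3)) = 5 - (-3 + P)/(P + (-3 + P)) = 5 - (-3 + P)/(-3 + 2*P))
Q(E, A) = 0 (Q(E, A) = A*(A - A) = A*0 = 0)
J(-7) + Q(-4, 8)*22 = 3*(-4 + 3*(-7))/(-3 + 2*(-7)) + 0*22 = 3*(-4 - 21)/(-3 - 14) + 0 = 3*(-25)/(-17) + 0 = 3*(-1/17)*(-25) + 0 = 75/17 + 0 = 75/17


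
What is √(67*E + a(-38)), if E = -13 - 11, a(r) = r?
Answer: I*√1646 ≈ 40.571*I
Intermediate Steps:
E = -24
√(67*E + a(-38)) = √(67*(-24) - 38) = √(-1608 - 38) = √(-1646) = I*√1646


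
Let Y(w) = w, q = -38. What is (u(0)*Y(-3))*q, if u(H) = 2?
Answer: 228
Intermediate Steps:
(u(0)*Y(-3))*q = (2*(-3))*(-38) = -6*(-38) = 228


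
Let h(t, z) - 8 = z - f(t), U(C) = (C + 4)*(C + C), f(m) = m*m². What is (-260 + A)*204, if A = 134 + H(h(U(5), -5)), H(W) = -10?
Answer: -27744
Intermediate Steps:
f(m) = m³
U(C) = 2*C*(4 + C) (U(C) = (4 + C)*(2*C) = 2*C*(4 + C))
h(t, z) = 8 + z - t³ (h(t, z) = 8 + (z - t³) = 8 + z - t³)
A = 124 (A = 134 - 10 = 124)
(-260 + A)*204 = (-260 + 124)*204 = -136*204 = -27744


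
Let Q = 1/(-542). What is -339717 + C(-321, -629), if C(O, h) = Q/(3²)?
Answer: -1657139527/4878 ≈ -3.3972e+5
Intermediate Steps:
Q = -1/542 ≈ -0.0018450
C(O, h) = -1/4878 (C(O, h) = -1/(542*(3²)) = -1/542/9 = -1/542*⅑ = -1/4878)
-339717 + C(-321, -629) = -339717 - 1/4878 = -1657139527/4878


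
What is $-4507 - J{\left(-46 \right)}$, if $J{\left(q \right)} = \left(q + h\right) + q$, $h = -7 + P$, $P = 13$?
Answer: $-4421$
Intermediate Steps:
$h = 6$ ($h = -7 + 13 = 6$)
$J{\left(q \right)} = 6 + 2 q$ ($J{\left(q \right)} = \left(q + 6\right) + q = \left(6 + q\right) + q = 6 + 2 q$)
$-4507 - J{\left(-46 \right)} = -4507 - \left(6 + 2 \left(-46\right)\right) = -4507 - \left(6 - 92\right) = -4507 - -86 = -4507 + 86 = -4421$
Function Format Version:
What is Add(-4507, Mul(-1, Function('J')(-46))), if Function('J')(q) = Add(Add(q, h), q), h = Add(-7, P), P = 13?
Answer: -4421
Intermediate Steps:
h = 6 (h = Add(-7, 13) = 6)
Function('J')(q) = Add(6, Mul(2, q)) (Function('J')(q) = Add(Add(q, 6), q) = Add(Add(6, q), q) = Add(6, Mul(2, q)))
Add(-4507, Mul(-1, Function('J')(-46))) = Add(-4507, Mul(-1, Add(6, Mul(2, -46)))) = Add(-4507, Mul(-1, Add(6, -92))) = Add(-4507, Mul(-1, -86)) = Add(-4507, 86) = -4421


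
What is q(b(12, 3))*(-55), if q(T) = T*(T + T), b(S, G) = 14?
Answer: -21560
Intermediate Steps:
q(T) = 2*T² (q(T) = T*(2*T) = 2*T²)
q(b(12, 3))*(-55) = (2*14²)*(-55) = (2*196)*(-55) = 392*(-55) = -21560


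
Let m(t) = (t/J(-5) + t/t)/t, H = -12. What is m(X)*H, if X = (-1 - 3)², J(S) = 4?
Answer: -15/4 ≈ -3.7500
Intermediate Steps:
X = 16 (X = (-4)² = 16)
m(t) = (1 + t/4)/t (m(t) = (t/4 + t/t)/t = (t*(¼) + 1)/t = (t/4 + 1)/t = (1 + t/4)/t)
m(X)*H = ((¼)*(4 + 16)/16)*(-12) = ((¼)*(1/16)*20)*(-12) = (5/16)*(-12) = -15/4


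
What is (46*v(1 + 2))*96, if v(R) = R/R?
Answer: 4416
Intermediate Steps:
v(R) = 1
(46*v(1 + 2))*96 = (46*1)*96 = 46*96 = 4416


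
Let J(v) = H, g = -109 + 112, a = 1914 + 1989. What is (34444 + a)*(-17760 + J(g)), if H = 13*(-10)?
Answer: -686027830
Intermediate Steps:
a = 3903
H = -130
g = 3
J(v) = -130
(34444 + a)*(-17760 + J(g)) = (34444 + 3903)*(-17760 - 130) = 38347*(-17890) = -686027830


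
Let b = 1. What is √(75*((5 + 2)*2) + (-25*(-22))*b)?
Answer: 40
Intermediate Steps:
√(75*((5 + 2)*2) + (-25*(-22))*b) = √(75*((5 + 2)*2) - 25*(-22)*1) = √(75*(7*2) + 550*1) = √(75*14 + 550) = √(1050 + 550) = √1600 = 40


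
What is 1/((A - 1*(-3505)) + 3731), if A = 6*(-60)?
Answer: 1/6876 ≈ 0.00014543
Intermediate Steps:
A = -360
1/((A - 1*(-3505)) + 3731) = 1/((-360 - 1*(-3505)) + 3731) = 1/((-360 + 3505) + 3731) = 1/(3145 + 3731) = 1/6876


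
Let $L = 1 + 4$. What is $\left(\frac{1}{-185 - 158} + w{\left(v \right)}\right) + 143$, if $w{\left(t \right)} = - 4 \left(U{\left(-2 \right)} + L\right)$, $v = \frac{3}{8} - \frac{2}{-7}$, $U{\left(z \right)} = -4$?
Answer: $\frac{47676}{343} \approx 139.0$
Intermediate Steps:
$L = 5$
$v = \frac{37}{56}$ ($v = 3 \cdot \frac{1}{8} - - \frac{2}{7} = \frac{3}{8} + \frac{2}{7} = \frac{37}{56} \approx 0.66071$)
$w{\left(t \right)} = -4$ ($w{\left(t \right)} = - 4 \left(-4 + 5\right) = \left(-4\right) 1 = -4$)
$\left(\frac{1}{-185 - 158} + w{\left(v \right)}\right) + 143 = \left(\frac{1}{-185 - 158} - 4\right) + 143 = \left(\frac{1}{-343} - 4\right) + 143 = \left(- \frac{1}{343} - 4\right) + 143 = - \frac{1373}{343} + 143 = \frac{47676}{343}$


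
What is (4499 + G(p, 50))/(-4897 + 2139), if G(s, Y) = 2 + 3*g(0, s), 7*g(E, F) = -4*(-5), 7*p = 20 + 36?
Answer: -31567/19306 ≈ -1.6351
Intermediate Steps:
p = 8 (p = (20 + 36)/7 = (⅐)*56 = 8)
g(E, F) = 20/7 (g(E, F) = (-4*(-5))/7 = (⅐)*20 = 20/7)
G(s, Y) = 74/7 (G(s, Y) = 2 + 3*(20/7) = 2 + 60/7 = 74/7)
(4499 + G(p, 50))/(-4897 + 2139) = (4499 + 74/7)/(-4897 + 2139) = (31567/7)/(-2758) = (31567/7)*(-1/2758) = -31567/19306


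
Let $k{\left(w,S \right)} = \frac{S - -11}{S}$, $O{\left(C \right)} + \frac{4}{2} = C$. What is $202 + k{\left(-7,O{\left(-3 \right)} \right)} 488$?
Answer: $- \frac{1918}{5} \approx -383.6$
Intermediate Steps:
$O{\left(C \right)} = -2 + C$
$k{\left(w,S \right)} = \frac{11 + S}{S}$ ($k{\left(w,S \right)} = \frac{S + 11}{S} = \frac{11 + S}{S}$)
$202 + k{\left(-7,O{\left(-3 \right)} \right)} 488 = 202 + \frac{11 - 5}{-2 - 3} \cdot 488 = 202 + \frac{11 - 5}{-5} \cdot 488 = 202 + \left(- \frac{1}{5}\right) 6 \cdot 488 = 202 - \frac{2928}{5} = - \frac{1918}{5}$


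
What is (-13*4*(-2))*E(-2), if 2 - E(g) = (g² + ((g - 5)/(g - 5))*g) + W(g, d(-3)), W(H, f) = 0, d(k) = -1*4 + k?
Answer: 0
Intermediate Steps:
d(k) = -4 + k
E(g) = 2 - g - g² (E(g) = 2 - ((g² + ((g - 5)/(g - 5))*g) + 0) = 2 - ((g² + ((-5 + g)/(-5 + g))*g) + 0) = 2 - ((g² + 1*g) + 0) = 2 - ((g² + g) + 0) = 2 - ((g + g²) + 0) = 2 - (g + g²) = 2 + (-g - g²) = 2 - g - g²)
(-13*4*(-2))*E(-2) = (-13*4*(-2))*(2 - 1*(-2) - 1*(-2)²) = (-52*(-2))*(2 + 2 - 1*4) = 104*(2 + 2 - 4) = 104*0 = 0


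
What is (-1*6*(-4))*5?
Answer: 120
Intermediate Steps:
(-1*6*(-4))*5 = -6*(-4)*5 = 24*5 = 120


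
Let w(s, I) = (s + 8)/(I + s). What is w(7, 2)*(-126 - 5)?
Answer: -655/3 ≈ -218.33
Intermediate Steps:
w(s, I) = (8 + s)/(I + s)
w(7, 2)*(-126 - 5) = ((8 + 7)/(2 + 7))*(-126 - 5) = (15/9)*(-131) = ((⅑)*15)*(-131) = (5/3)*(-131) = -655/3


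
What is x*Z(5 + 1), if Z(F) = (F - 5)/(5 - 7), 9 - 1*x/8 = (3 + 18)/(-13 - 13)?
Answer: -510/13 ≈ -39.231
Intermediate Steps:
x = 1020/13 (x = 72 - 8*(3 + 18)/(-13 - 13) = 72 - 168/(-26) = 72 - 168*(-1)/26 = 72 - 8*(-21/26) = 72 + 84/13 = 1020/13 ≈ 78.462)
Z(F) = 5/2 - F/2 (Z(F) = (-5 + F)/(-2) = (-5 + F)*(-1/2) = 5/2 - F/2)
x*Z(5 + 1) = 1020*(5/2 - (5 + 1)/2)/13 = 1020*(5/2 - 1/2*6)/13 = 1020*(5/2 - 3)/13 = (1020/13)*(-1/2) = -510/13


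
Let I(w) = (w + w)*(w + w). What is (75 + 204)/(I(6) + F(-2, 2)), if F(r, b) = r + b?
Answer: 31/16 ≈ 1.9375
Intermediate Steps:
F(r, b) = b + r
I(w) = 4*w² (I(w) = (2*w)*(2*w) = 4*w²)
(75 + 204)/(I(6) + F(-2, 2)) = (75 + 204)/(4*6² + (2 - 2)) = 279/(4*36 + 0) = 279/(144 + 0) = 279/144 = 279*(1/144) = 31/16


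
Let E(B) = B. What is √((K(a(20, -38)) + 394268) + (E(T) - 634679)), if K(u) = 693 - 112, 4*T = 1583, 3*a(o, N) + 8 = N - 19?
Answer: I*√957737/2 ≈ 489.32*I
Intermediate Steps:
a(o, N) = -9 + N/3 (a(o, N) = -8/3 + (N - 19)/3 = -8/3 + (-19 + N)/3 = -8/3 + (-19/3 + N/3) = -9 + N/3)
T = 1583/4 (T = (¼)*1583 = 1583/4 ≈ 395.75)
K(u) = 581
√((K(a(20, -38)) + 394268) + (E(T) - 634679)) = √((581 + 394268) + (1583/4 - 634679)) = √(394849 - 2537133/4) = √(-957737/4) = I*√957737/2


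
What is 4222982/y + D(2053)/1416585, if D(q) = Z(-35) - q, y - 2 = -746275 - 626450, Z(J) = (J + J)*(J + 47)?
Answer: -5986184244109/1944578810955 ≈ -3.0784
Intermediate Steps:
Z(J) = 2*J*(47 + J) (Z(J) = (2*J)*(47 + J) = 2*J*(47 + J))
y = -1372723 (y = 2 + (-746275 - 626450) = 2 - 1372725 = -1372723)
D(q) = -840 - q (D(q) = 2*(-35)*(47 - 35) - q = 2*(-35)*12 - q = -840 - q)
4222982/y + D(2053)/1416585 = 4222982/(-1372723) + (-840 - 1*2053)/1416585 = 4222982*(-1/1372723) + (-840 - 2053)*(1/1416585) = -4222982/1372723 - 2893*1/1416585 = -4222982/1372723 - 2893/1416585 = -5986184244109/1944578810955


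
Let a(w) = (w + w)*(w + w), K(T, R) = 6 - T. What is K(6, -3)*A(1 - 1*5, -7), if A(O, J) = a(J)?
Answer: 0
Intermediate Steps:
a(w) = 4*w**2 (a(w) = (2*w)*(2*w) = 4*w**2)
A(O, J) = 4*J**2
K(6, -3)*A(1 - 1*5, -7) = (6 - 1*6)*(4*(-7)**2) = (6 - 6)*(4*49) = 0*196 = 0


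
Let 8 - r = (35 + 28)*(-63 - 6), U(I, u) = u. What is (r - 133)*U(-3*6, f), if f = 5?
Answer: 21110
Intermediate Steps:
r = 4355 (r = 8 - (35 + 28)*(-63 - 6) = 8 - 63*(-69) = 8 - 1*(-4347) = 8 + 4347 = 4355)
(r - 133)*U(-3*6, f) = (4355 - 133)*5 = 4222*5 = 21110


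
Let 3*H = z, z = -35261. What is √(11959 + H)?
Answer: 2*√462/3 ≈ 14.329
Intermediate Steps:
H = -35261/3 (H = (⅓)*(-35261) = -35261/3 ≈ -11754.)
√(11959 + H) = √(11959 - 35261/3) = √(616/3) = 2*√462/3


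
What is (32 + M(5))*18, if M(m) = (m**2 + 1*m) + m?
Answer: 1206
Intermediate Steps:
M(m) = m**2 + 2*m (M(m) = (m**2 + m) + m = (m + m**2) + m = m**2 + 2*m)
(32 + M(5))*18 = (32 + 5*(2 + 5))*18 = (32 + 5*7)*18 = (32 + 35)*18 = 67*18 = 1206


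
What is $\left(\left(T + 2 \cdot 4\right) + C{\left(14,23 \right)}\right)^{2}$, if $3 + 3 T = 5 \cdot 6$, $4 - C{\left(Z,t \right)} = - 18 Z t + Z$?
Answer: $33674809$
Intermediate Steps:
$C{\left(Z,t \right)} = 4 - Z + 18 Z t$ ($C{\left(Z,t \right)} = 4 - \left(- 18 Z t + Z\right) = 4 - \left(Z - 18 Z t\right) = 4 + \left(- Z + 18 Z t\right) = 4 - Z + 18 Z t$)
$T = 9$ ($T = -1 + \frac{5 \cdot 6}{3} = -1 + \frac{1}{3} \cdot 30 = -1 + 10 = 9$)
$\left(\left(T + 2 \cdot 4\right) + C{\left(14,23 \right)}\right)^{2} = \left(\left(9 + 2 \cdot 4\right) + \left(4 - 14 + 18 \cdot 14 \cdot 23\right)\right)^{2} = \left(\left(9 + 8\right) + \left(4 - 14 + 5796\right)\right)^{2} = \left(17 + 5786\right)^{2} = 5803^{2} = 33674809$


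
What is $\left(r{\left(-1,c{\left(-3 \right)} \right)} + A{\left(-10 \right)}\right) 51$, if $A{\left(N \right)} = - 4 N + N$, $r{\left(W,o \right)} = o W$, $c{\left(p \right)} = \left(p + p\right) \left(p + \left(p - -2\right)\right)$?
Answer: $306$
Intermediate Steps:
$c{\left(p \right)} = 2 p \left(2 + 2 p\right)$ ($c{\left(p \right)} = 2 p \left(p + \left(p + 2\right)\right) = 2 p \left(p + \left(2 + p\right)\right) = 2 p \left(2 + 2 p\right)$)
$r{\left(W,o \right)} = W o$
$A{\left(N \right)} = - 3 N$
$\left(r{\left(-1,c{\left(-3 \right)} \right)} + A{\left(-10 \right)}\right) 51 = \left(- 4 \left(-3\right) \left(1 - 3\right) - -30\right) 51 = \left(- 4 \left(-3\right) \left(-2\right) + 30\right) 51 = \left(\left(-1\right) 24 + 30\right) 51 = \left(-24 + 30\right) 51 = 6 \cdot 51 = 306$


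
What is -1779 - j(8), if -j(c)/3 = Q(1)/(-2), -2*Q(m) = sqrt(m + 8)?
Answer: -7107/4 ≈ -1776.8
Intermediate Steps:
Q(m) = -sqrt(8 + m)/2 (Q(m) = -sqrt(m + 8)/2 = -sqrt(8 + m)/2)
j(c) = -9/4 (j(c) = -3*(-sqrt(8 + 1)/2)/(-2) = -3*(-sqrt(9)/2)*(-1)/2 = -3*(-1/2*3)*(-1)/2 = -(-9)*(-1)/(2*2) = -3*3/4 = -9/4)
-1779 - j(8) = -1779 - 1*(-9/4) = -1779 + 9/4 = -7107/4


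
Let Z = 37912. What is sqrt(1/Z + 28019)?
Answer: 3*sqrt(1118673942918)/18956 ≈ 167.39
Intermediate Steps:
sqrt(1/Z + 28019) = sqrt(1/37912 + 28019) = sqrt(1062256329/37912) = 3*sqrt(1118673942918)/18956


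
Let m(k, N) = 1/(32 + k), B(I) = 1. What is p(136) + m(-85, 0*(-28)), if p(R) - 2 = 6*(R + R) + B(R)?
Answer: 86654/53 ≈ 1635.0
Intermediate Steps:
p(R) = 3 + 12*R (p(R) = 2 + (6*(R + R) + 1) = 2 + (6*(2*R) + 1) = 2 + (12*R + 1) = 2 + (1 + 12*R) = 3 + 12*R)
p(136) + m(-85, 0*(-28)) = (3 + 12*136) + 1/(32 - 85) = (3 + 1632) + 1/(-53) = 1635 - 1/53 = 86654/53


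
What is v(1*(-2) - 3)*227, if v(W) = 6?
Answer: 1362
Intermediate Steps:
v(1*(-2) - 3)*227 = 6*227 = 1362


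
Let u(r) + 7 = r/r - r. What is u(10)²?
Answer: 256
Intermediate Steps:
u(r) = -6 - r (u(r) = -7 + (r/r - r) = -7 + (1 - r) = -6 - r)
u(10)² = (-6 - 1*10)² = (-6 - 10)² = (-16)² = 256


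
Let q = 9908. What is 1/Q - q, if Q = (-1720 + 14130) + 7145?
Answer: -193750939/19555 ≈ -9908.0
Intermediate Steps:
Q = 19555 (Q = 12410 + 7145 = 19555)
1/Q - q = 1/19555 - 1*9908 = 1/19555 - 9908 = -193750939/19555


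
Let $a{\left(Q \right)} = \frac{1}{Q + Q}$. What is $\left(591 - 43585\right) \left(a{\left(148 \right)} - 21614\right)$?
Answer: $\frac{3717088683}{4} \approx 9.2927 \cdot 10^{8}$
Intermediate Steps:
$a{\left(Q \right)} = \frac{1}{2 Q}$
$\left(591 - 43585\right) \left(a{\left(148 \right)} - 21614\right) = \left(591 - 43585\right) \left(\frac{1}{2 \cdot 148} - 21614\right) = - 42994 \left(\frac{1}{2} \cdot \frac{1}{148} - 21614\right) = - 42994 \left(\frac{1}{296} - 21614\right) = \left(-42994\right) \left(- \frac{6397743}{296}\right) = \frac{3717088683}{4}$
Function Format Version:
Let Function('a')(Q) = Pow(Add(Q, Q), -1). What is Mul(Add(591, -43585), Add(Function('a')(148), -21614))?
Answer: Rational(3717088683, 4) ≈ 9.2927e+8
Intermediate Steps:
Function('a')(Q) = Mul(Rational(1, 2), Pow(Q, -1)) (Function('a')(Q) = Pow(Mul(2, Q), -1) = Mul(Rational(1, 2), Pow(Q, -1)))
Mul(Add(591, -43585), Add(Function('a')(148), -21614)) = Mul(Add(591, -43585), Add(Mul(Rational(1, 2), Pow(148, -1)), -21614)) = Mul(-42994, Add(Mul(Rational(1, 2), Rational(1, 148)), -21614)) = Mul(-42994, Add(Rational(1, 296), -21614)) = Mul(-42994, Rational(-6397743, 296)) = Rational(3717088683, 4)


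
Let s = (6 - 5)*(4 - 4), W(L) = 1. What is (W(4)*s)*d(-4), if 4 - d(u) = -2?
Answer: 0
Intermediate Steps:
d(u) = 6 (d(u) = 4 - 1*(-2) = 4 + 2 = 6)
s = 0 (s = 1*0 = 0)
(W(4)*s)*d(-4) = (1*0)*6 = 0*6 = 0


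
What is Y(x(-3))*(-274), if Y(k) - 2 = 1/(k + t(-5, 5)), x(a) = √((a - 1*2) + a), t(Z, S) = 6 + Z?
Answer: 274*(-4*√2 + 3*I)/(-I + 2*√2) ≈ -578.44 + 86.11*I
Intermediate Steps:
x(a) = √(-2 + 2*a) (x(a) = √((a - 2) + a) = √((-2 + a) + a) = √(-2 + 2*a))
Y(k) = 2 + 1/(1 + k) (Y(k) = 2 + 1/(k + (6 - 5)) = 2 + 1/(k + 1) = 2 + 1/(1 + k))
Y(x(-3))*(-274) = ((3 + 2*√(-2 + 2*(-3)))/(1 + √(-2 + 2*(-3))))*(-274) = ((3 + 2*√(-2 - 6))/(1 + √(-2 - 6)))*(-274) = ((3 + 2*√(-8))/(1 + √(-8)))*(-274) = ((3 + 2*(2*I*√2))/(1 + 2*I*√2))*(-274) = ((3 + 4*I*√2)/(1 + 2*I*√2))*(-274) = -274*(3 + 4*I*√2)/(1 + 2*I*√2)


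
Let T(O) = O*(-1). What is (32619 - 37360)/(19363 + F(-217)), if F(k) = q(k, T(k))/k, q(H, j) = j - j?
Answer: -4741/19363 ≈ -0.24485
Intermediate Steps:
T(O) = -O
q(H, j) = 0
F(k) = 0 (F(k) = 0/k = 0)
(32619 - 37360)/(19363 + F(-217)) = (32619 - 37360)/(19363 + 0) = -4741/19363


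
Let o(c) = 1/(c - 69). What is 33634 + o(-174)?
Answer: 8173061/243 ≈ 33634.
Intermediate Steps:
o(c) = 1/(-69 + c)
33634 + o(-174) = 33634 + 1/(-69 - 174) = 33634 + 1/(-243) = 33634 - 1/243 = 8173061/243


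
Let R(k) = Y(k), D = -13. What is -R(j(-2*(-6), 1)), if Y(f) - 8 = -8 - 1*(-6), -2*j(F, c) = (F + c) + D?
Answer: -6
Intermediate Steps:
j(F, c) = 13/2 - F/2 - c/2 (j(F, c) = -((F + c) - 13)/2 = -(-13 + F + c)/2 = 13/2 - F/2 - c/2)
Y(f) = 6 (Y(f) = 8 + (-8 - 1*(-6)) = 8 + (-8 + 6) = 8 - 2 = 6)
R(k) = 6
-R(j(-2*(-6), 1)) = -1*6 = -6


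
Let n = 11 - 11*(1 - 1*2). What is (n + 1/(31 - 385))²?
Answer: 60637369/125316 ≈ 483.88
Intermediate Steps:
n = 22 (n = 11 - 11*(1 - 2) = 11 - 11*(-1) = 11 + 11 = 22)
(n + 1/(31 - 385))² = (22 + 1/(31 - 385))² = (22 + 1/(-354))² = (22 - 1/354)² = (7787/354)² = 60637369/125316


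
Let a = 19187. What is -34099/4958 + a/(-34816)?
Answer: -641159965/86308864 ≈ -7.4287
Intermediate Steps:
-34099/4958 + a/(-34816) = -34099/4958 + 19187/(-34816) = -34099*1/4958 + 19187*(-1/34816) = -34099/4958 - 19187/34816 = -641159965/86308864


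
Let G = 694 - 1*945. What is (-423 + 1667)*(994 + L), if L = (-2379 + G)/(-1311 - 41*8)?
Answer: 2029954224/1639 ≈ 1.2385e+6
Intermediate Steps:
G = -251 (G = 694 - 945 = -251)
L = 2630/1639 (L = (-2379 - 251)/(-1311 - 41*8) = -2630/(-1311 - 328) = -2630/(-1639) = -2630*(-1/1639) = 2630/1639 ≈ 1.6046)
(-423 + 1667)*(994 + L) = (-423 + 1667)*(994 + 2630/1639) = 1244*(1631796/1639) = 2029954224/1639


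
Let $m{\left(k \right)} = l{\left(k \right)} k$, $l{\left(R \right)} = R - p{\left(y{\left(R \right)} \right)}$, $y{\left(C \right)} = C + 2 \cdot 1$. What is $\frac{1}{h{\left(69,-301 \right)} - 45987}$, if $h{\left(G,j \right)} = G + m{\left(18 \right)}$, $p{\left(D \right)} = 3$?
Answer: $- \frac{1}{45648} \approx -2.1907 \cdot 10^{-5}$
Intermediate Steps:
$y{\left(C \right)} = 2 + C$ ($y{\left(C \right)} = C + 2 = 2 + C$)
$l{\left(R \right)} = -3 + R$ ($l{\left(R \right)} = R - 3 = -3 + R$)
$m{\left(k \right)} = k \left(-3 + k\right)$ ($m{\left(k \right)} = \left(-3 + k\right) k = k \left(-3 + k\right)$)
$h{\left(G,j \right)} = 270 + G$ ($h{\left(G,j \right)} = G + 18 \left(-3 + 18\right) = G + 18 \cdot 15 = G + 270 = 270 + G$)
$\frac{1}{h{\left(69,-301 \right)} - 45987} = \frac{1}{\left(270 + 69\right) - 45987} = \frac{1}{339 - 45987} = \frac{1}{-45648} = - \frac{1}{45648}$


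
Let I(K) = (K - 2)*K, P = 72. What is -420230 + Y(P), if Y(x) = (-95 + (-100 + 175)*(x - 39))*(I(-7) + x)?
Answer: -98930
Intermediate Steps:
I(K) = K*(-2 + K) (I(K) = (-2 + K)*K = K*(-2 + K))
Y(x) = (-3020 + 75*x)*(63 + x) (Y(x) = (-95 + (-100 + 175)*(x - 39))*(-7*(-2 - 7) + x) = (-95 + 75*(-39 + x))*(-7*(-9) + x) = (-95 + (-2925 + 75*x))*(63 + x) = (-3020 + 75*x)*(63 + x))
-420230 + Y(P) = -420230 + (-190260 + 75*72**2 + 1705*72) = -420230 + (-190260 + 75*5184 + 122760) = -420230 + (-190260 + 388800 + 122760) = -420230 + 321300 = -98930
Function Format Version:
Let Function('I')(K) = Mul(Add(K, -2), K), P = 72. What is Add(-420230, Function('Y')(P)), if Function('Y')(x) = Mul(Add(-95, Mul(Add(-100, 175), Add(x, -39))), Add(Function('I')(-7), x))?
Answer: -98930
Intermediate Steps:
Function('I')(K) = Mul(K, Add(-2, K)) (Function('I')(K) = Mul(Add(-2, K), K) = Mul(K, Add(-2, K)))
Function('Y')(x) = Mul(Add(-3020, Mul(75, x)), Add(63, x)) (Function('Y')(x) = Mul(Add(-95, Mul(Add(-100, 175), Add(x, -39))), Add(Mul(-7, Add(-2, -7)), x)) = Mul(Add(-95, Mul(75, Add(-39, x))), Add(Mul(-7, -9), x)) = Mul(Add(-95, Add(-2925, Mul(75, x))), Add(63, x)) = Mul(Add(-3020, Mul(75, x)), Add(63, x)))
Add(-420230, Function('Y')(P)) = Add(-420230, Add(-190260, Mul(75, Pow(72, 2)), Mul(1705, 72))) = Add(-420230, Add(-190260, Mul(75, 5184), 122760)) = Add(-420230, Add(-190260, 388800, 122760)) = Add(-420230, 321300) = -98930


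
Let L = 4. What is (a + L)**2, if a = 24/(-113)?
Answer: 183184/12769 ≈ 14.346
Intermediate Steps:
a = -24/113 (a = 24*(-1/113) = -24/113 ≈ -0.21239)
(a + L)**2 = (-24/113 + 4)**2 = (428/113)**2 = 183184/12769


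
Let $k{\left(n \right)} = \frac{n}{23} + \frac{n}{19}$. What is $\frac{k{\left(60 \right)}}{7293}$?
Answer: $\frac{840}{1062347} \approx 0.0007907$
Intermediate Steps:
$k{\left(n \right)} = \frac{42 n}{437}$ ($k{\left(n \right)} = n \frac{1}{23} + n \frac{1}{19} = \frac{n}{23} + \frac{n}{19} = \frac{42 n}{437}$)
$\frac{k{\left(60 \right)}}{7293} = \frac{\frac{42}{437} \cdot 60}{7293} = \frac{2520}{437} \cdot \frac{1}{7293} = \frac{840}{1062347}$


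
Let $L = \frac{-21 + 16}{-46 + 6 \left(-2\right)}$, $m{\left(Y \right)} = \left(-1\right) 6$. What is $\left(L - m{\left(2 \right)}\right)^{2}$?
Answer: $\frac{124609}{3364} \approx 37.042$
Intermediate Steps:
$m{\left(Y \right)} = -6$
$L = \frac{5}{58}$ ($L = - \frac{5}{-46 - 12} = - \frac{5}{-58} = \left(-5\right) \left(- \frac{1}{58}\right) = \frac{5}{58} \approx 0.086207$)
$\left(L - m{\left(2 \right)}\right)^{2} = \left(\frac{5}{58} - -6\right)^{2} = \left(\frac{5}{58} + 6\right)^{2} = \left(\frac{353}{58}\right)^{2} = \frac{124609}{3364}$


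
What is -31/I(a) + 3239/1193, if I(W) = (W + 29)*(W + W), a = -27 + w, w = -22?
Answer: 6311457/2338280 ≈ 2.6992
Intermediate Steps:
a = -49 (a = -27 - 22 = -49)
I(W) = 2*W*(29 + W) (I(W) = (29 + W)*(2*W) = 2*W*(29 + W))
-31/I(a) + 3239/1193 = -31*(-1/(98*(29 - 49))) + 3239/1193 = -31/(2*(-49)*(-20)) + 3239*(1/1193) = -31/1960 + 3239/1193 = 6311457/2338280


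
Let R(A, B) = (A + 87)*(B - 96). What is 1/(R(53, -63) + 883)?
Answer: -1/21377 ≈ -4.6779e-5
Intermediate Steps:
R(A, B) = (-96 + B)*(87 + A) (R(A, B) = (87 + A)*(-96 + B) = (-96 + B)*(87 + A))
1/(R(53, -63) + 883) = 1/((-8352 - 96*53 + 87*(-63) + 53*(-63)) + 883) = 1/((-8352 - 5088 - 5481 - 3339) + 883) = 1/(-22260 + 883) = 1/(-21377) = -1/21377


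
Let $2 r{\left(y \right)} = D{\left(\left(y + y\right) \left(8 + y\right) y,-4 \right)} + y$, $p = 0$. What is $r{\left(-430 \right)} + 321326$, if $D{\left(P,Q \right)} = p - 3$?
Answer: $\frac{642219}{2} \approx 3.2111 \cdot 10^{5}$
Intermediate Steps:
$D{\left(P,Q \right)} = -3$ ($D{\left(P,Q \right)} = 0 - 3 = -3$)
$r{\left(y \right)} = - \frac{3}{2} + \frac{y}{2}$ ($r{\left(y \right)} = \frac{-3 + y}{2} = - \frac{3}{2} + \frac{y}{2}$)
$r{\left(-430 \right)} + 321326 = \left(- \frac{3}{2} + \frac{1}{2} \left(-430\right)\right) + 321326 = \left(- \frac{3}{2} - 215\right) + 321326 = - \frac{433}{2} + 321326 = \frac{642219}{2}$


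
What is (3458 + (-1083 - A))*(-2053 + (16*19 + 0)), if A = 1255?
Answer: -1958880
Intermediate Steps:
(3458 + (-1083 - A))*(-2053 + (16*19 + 0)) = (3458 + (-1083 - 1*1255))*(-2053 + (16*19 + 0)) = (3458 + (-1083 - 1255))*(-2053 + (304 + 0)) = (3458 - 2338)*(-2053 + 304) = 1120*(-1749) = -1958880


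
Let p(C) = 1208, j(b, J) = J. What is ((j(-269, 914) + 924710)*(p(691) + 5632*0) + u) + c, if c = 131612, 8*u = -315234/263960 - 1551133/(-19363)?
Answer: 22862484117222683049/20444229920 ≈ 1.1183e+9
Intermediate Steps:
u = 201666595369/20444229920 (u = (-315234/263960 - 1551133/(-19363))/8 = (-315234*1/263960 - 1551133*(-1/19363))/8 = (-157617/131980 + 1551133/19363)/8 = (⅛)*(201666595369/2555528740) = 201666595369/20444229920 ≈ 9.8642)
((j(-269, 914) + 924710)*(p(691) + 5632*0) + u) + c = ((914 + 924710)*(1208 + 5632*0) + 201666595369/20444229920) + 131612 = (925624*(1208 + 0) + 201666595369/20444229920) + 131612 = (925624*1208 + 201666595369/20444229920) + 131612 = (1118153792 + 201666595369/20444229920) + 131612 = 22859793411234452009/20444229920 + 131612 = 22862484117222683049/20444229920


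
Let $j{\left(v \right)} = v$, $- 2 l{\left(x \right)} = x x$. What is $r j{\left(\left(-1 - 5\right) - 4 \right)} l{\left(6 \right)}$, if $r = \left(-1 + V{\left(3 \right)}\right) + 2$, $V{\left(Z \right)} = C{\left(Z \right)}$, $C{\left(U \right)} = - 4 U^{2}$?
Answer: $-6300$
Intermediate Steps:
$V{\left(Z \right)} = - 4 Z^{2}$
$l{\left(x \right)} = - \frac{x^{2}}{2}$ ($l{\left(x \right)} = - \frac{x x}{2} = - \frac{x^{2}}{2}$)
$r = -35$ ($r = \left(-1 - 4 \cdot 3^{2}\right) + 2 = \left(-1 - 36\right) + 2 = -37 + 2 = -35$)
$r j{\left(\left(-1 - 5\right) - 4 \right)} l{\left(6 \right)} = - 35 \left(\left(-1 - 5\right) - 4\right) \left(- \frac{6^{2}}{2}\right) = - 35 \left(\left(-1 - 5\right) - 4\right) \left(\left(- \frac{1}{2}\right) 36\right) = - 35 \left(-6 - 4\right) \left(-18\right) = \left(-35\right) \left(-10\right) \left(-18\right) = 350 \left(-18\right) = -6300$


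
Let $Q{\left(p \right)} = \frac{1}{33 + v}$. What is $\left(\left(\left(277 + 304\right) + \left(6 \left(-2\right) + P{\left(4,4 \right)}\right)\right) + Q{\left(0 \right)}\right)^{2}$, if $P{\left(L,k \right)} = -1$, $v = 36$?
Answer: $\frac{1536091249}{4761} \approx 3.2264 \cdot 10^{5}$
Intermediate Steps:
$Q{\left(p \right)} = \frac{1}{69}$ ($Q{\left(p \right)} = \frac{1}{33 + 36} = \frac{1}{69}$)
$\left(\left(\left(277 + 304\right) + \left(6 \left(-2\right) + P{\left(4,4 \right)}\right)\right) + Q{\left(0 \right)}\right)^{2} = \left(\left(\left(277 + 304\right) + \left(6 \left(-2\right) - 1\right)\right) + \frac{1}{69}\right)^{2} = \left(\left(581 - 13\right) + \frac{1}{69}\right)^{2} = \left(568 + \frac{1}{69}\right)^{2} = \left(\frac{39193}{69}\right)^{2} = \frac{1536091249}{4761}$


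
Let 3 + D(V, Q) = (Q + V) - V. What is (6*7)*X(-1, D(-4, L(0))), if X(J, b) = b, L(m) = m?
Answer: -126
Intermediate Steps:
D(V, Q) = -3 + Q (D(V, Q) = -3 + ((Q + V) - V) = -3 + Q)
(6*7)*X(-1, D(-4, L(0))) = (6*7)*(-3 + 0) = 42*(-3) = -126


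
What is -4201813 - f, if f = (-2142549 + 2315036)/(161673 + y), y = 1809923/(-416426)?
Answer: -40411265391123791/9617575825 ≈ -4.2018e+6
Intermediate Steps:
y = -1809923/416426 (y = 1809923*(-1/416426) = -1809923/416426 ≈ -4.3463)
f = 10261153066/9617575825 (f = (-2142549 + 2315036)/(161673 - 1809923/416426) = 172487/(67323030775/416426) = 172487*(416426/67323030775) = 10261153066/9617575825 ≈ 1.0669)
-4201813 - f = -4201813 - 1*10261153066/9617575825 = -4201813 - 10261153066/9617575825 = -40411265391123791/9617575825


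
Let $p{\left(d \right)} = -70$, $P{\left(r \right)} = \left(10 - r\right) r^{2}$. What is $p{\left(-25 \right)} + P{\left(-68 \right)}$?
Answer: $360602$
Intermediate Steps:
$P{\left(r \right)} = r^{2} \left(10 - r\right)$
$p{\left(-25 \right)} + P{\left(-68 \right)} = -70 + \left(-68\right)^{2} \left(10 - -68\right) = -70 + 4624 \left(10 + 68\right) = -70 + 4624 \cdot 78 = -70 + 360672 = 360602$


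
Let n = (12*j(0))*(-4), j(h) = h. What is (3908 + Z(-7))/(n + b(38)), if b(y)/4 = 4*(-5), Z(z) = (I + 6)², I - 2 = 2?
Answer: -501/10 ≈ -50.100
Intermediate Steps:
I = 4 (I = 2 + 2 = 4)
Z(z) = 100 (Z(z) = (4 + 6)² = 10² = 100)
n = 0 (n = (12*0)*(-4) = 0*(-4) = 0)
b(y) = -80 (b(y) = 4*(4*(-5)) = 4*(-20) = -80)
(3908 + Z(-7))/(n + b(38)) = (3908 + 100)/(0 - 80) = 4008/(-80) = 4008*(-1/80) = -501/10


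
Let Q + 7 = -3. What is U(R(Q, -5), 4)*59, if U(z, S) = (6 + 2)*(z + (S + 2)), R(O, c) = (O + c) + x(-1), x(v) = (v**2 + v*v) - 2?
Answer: -4248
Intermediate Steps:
Q = -10 (Q = -7 - 3 = -10)
x(v) = -2 + 2*v**2 (x(v) = (v**2 + v**2) - 2 = 2*v**2 - 2 = -2 + 2*v**2)
R(O, c) = O + c (R(O, c) = (O + c) + (-2 + 2*(-1)**2) = (O + c) + (-2 + 2*1) = (O + c) + (-2 + 2) = (O + c) + 0 = O + c)
U(z, S) = 16 + 8*S + 8*z (U(z, S) = 8*(z + (2 + S)) = 8*(2 + S + z) = 16 + 8*S + 8*z)
U(R(Q, -5), 4)*59 = (16 + 8*4 + 8*(-10 - 5))*59 = (16 + 32 + 8*(-15))*59 = (16 + 32 - 120)*59 = -72*59 = -4248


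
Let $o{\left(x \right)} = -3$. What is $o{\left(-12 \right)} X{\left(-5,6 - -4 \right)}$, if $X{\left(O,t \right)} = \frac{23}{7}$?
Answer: $- \frac{69}{7} \approx -9.8571$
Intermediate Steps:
$X{\left(O,t \right)} = \frac{23}{7}$ ($X{\left(O,t \right)} = 23 \cdot \frac{1}{7} = \frac{23}{7}$)
$o{\left(-12 \right)} X{\left(-5,6 - -4 \right)} = \left(-3\right) \frac{23}{7} = - \frac{69}{7}$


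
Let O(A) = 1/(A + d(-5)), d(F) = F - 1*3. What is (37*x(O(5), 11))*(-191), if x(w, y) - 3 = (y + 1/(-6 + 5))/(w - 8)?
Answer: -63603/5 ≈ -12721.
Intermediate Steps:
d(F) = -3 + F (d(F) = F - 3 = -3 + F)
O(A) = 1/(-8 + A) (O(A) = 1/(A + (-3 - 5)) = 1/(A - 8) = 1/(-8 + A))
x(w, y) = 3 + (-1 + y)/(-8 + w) (x(w, y) = 3 + (y + 1/(-6 + 5))/(w - 8) = 3 + (y + 1/(-1))/(-8 + w) = 3 + (y - 1)/(-8 + w) = 3 + (-1 + y)/(-8 + w))
(37*x(O(5), 11))*(-191) = (37*((-25 + 11 + 3/(-8 + 5))/(-8 + 1/(-8 + 5))))*(-191) = (37*((-25 + 11 + 3/(-3))/(-8 + 1/(-3))))*(-191) = (37*((-25 + 11 + 3*(-1/3))/(-8 - 1/3)))*(-191) = (37*((-25 + 11 - 1)/(-25/3)))*(-191) = (37*(-3/25*(-15)))*(-191) = (37*(9/5))*(-191) = (333/5)*(-191) = -63603/5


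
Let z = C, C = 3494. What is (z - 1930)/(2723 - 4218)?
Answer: -68/65 ≈ -1.0462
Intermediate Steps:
z = 3494
(z - 1930)/(2723 - 4218) = (3494 - 1930)/(2723 - 4218) = 1564/(-1495) = 1564*(-1/1495) = -68/65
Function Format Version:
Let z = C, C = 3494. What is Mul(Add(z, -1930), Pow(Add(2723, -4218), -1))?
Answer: Rational(-68, 65) ≈ -1.0462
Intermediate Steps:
z = 3494
Mul(Add(z, -1930), Pow(Add(2723, -4218), -1)) = Mul(Add(3494, -1930), Pow(Add(2723, -4218), -1)) = Mul(1564, Pow(-1495, -1)) = Mul(1564, Rational(-1, 1495)) = Rational(-68, 65)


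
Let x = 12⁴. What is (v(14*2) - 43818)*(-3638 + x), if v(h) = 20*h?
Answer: -739625284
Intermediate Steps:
x = 20736
(v(14*2) - 43818)*(-3638 + x) = (20*(14*2) - 43818)*(-3638 + 20736) = (20*28 - 43818)*17098 = (560 - 43818)*17098 = -43258*17098 = -739625284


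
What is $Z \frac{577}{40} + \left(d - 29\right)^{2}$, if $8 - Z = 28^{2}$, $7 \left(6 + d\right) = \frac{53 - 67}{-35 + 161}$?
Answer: $- \frac{197808781}{19845} \approx -9967.7$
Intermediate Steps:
$d = - \frac{379}{63}$ ($d = -6 + \frac{\left(53 - 67\right) \frac{1}{-35 + 161}}{7} = -6 + \frac{\left(-14\right) \frac{1}{126}}{7} = -6 + \frac{1}{7} \left(- \frac{1}{9}\right) = -6 - \frac{1}{63} = - \frac{379}{63} \approx -6.0159$)
$Z = -776$ ($Z = 8 - 28^{2} = 8 - 784 = -776$)
$Z \frac{577}{40} + \left(d - 29\right)^{2} = - 776 \cdot \frac{577}{40} + \left(- \frac{379}{63} - 29\right)^{2} = - 776 \cdot 577 \cdot \frac{1}{40} + \left(- \frac{2206}{63}\right)^{2} = \left(-776\right) \frac{577}{40} + \frac{4866436}{3969} = - \frac{55969}{5} + \frac{4866436}{3969} = - \frac{197808781}{19845}$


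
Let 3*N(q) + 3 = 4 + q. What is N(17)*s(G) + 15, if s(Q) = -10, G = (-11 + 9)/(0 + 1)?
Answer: -45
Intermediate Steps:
N(q) = 1/3 + q/3 (N(q) = -1 + (4 + q)/3 = -1 + (4/3 + q/3) = 1/3 + q/3)
G = -2 (G = -2/1 = -2*1 = -2)
N(17)*s(G) + 15 = (1/3 + (1/3)*17)*(-10) + 15 = (1/3 + 17/3)*(-10) + 15 = 6*(-10) + 15 = -60 + 15 = -45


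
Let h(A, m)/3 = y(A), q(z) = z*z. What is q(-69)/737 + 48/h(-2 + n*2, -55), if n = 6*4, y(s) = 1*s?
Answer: 115399/16951 ≈ 6.8078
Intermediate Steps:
y(s) = s
n = 24
q(z) = z²
h(A, m) = 3*A
q(-69)/737 + 48/h(-2 + n*2, -55) = (-69)²/737 + 48/((3*(-2 + 24*2))) = 4761*(1/737) + 48/((3*(-2 + 48))) = 4761/737 + 48/((3*46)) = 4761/737 + 48/138 = 4761/737 + 48*(1/138) = 4761/737 + 8/23 = 115399/16951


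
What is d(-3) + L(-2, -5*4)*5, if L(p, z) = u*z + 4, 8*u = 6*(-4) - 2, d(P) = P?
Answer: 342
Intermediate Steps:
u = -13/4 (u = (6*(-4) - 2)/8 = (-24 - 2)/8 = (1/8)*(-26) = -13/4 ≈ -3.2500)
L(p, z) = 4 - 13*z/4 (L(p, z) = -13*z/4 + 4 = 4 - 13*z/4)
d(-3) + L(-2, -5*4)*5 = -3 + (4 - (-65)*4/4)*5 = -3 + (4 - 13/4*(-20))*5 = -3 + (4 + 65)*5 = -3 + 69*5 = -3 + 345 = 342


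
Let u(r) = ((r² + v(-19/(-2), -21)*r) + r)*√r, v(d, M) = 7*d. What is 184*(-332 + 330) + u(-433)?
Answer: -368 + 316523*I*√433/2 ≈ -368.0 + 3.2932e+6*I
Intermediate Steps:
u(r) = √r*(r² + 135*r/2) (u(r) = ((r² + (7*(-19/(-2)))*r) + r)*√r = ((r² + (7*(-19*(-½)))*r) + r)*√r = ((r² + (7*(19/2))*r) + r)*√r = ((r² + 133*r/2) + r)*√r = (r² + 135*r/2)*√r = √r*(r² + 135*r/2))
184*(-332 + 330) + u(-433) = 184*(-332 + 330) + (-433)^(3/2)*(135/2 - 433) = 184*(-2) - 433*I*√433*(-731/2) = -368 + 316523*I*√433/2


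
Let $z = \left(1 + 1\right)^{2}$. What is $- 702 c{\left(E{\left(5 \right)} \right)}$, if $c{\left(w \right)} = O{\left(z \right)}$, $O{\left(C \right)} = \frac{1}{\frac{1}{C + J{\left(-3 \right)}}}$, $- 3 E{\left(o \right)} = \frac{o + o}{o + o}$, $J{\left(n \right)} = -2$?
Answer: $-1404$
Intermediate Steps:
$z = 4$ ($z = 2^{2} = 4$)
$E{\left(o \right)} = - \frac{1}{3}$ ($E{\left(o \right)} = - \frac{\left(o + o\right) \frac{1}{o + o}}{3} = - \frac{2 o \frac{1}{2 o}}{3} = \left(- \frac{1}{3}\right) 1 = - \frac{1}{3}$)
$O{\left(C \right)} = -2 + C$ ($O{\left(C \right)} = \frac{1}{\frac{1}{C - 2}} = \frac{1}{\frac{1}{-2 + C}} = -2 + C$)
$c{\left(w \right)} = 2$ ($c{\left(w \right)} = -2 + 4 = 2$)
$- 702 c{\left(E{\left(5 \right)} \right)} = \left(-702\right) 2 = -1404$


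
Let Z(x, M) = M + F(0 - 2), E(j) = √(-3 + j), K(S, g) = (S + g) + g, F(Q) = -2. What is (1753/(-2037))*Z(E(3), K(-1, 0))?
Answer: 1753/679 ≈ 2.5817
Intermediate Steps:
K(S, g) = S + 2*g
Z(x, M) = -2 + M (Z(x, M) = M - 2 = -2 + M)
(1753/(-2037))*Z(E(3), K(-1, 0)) = (1753/(-2037))*(-2 + (-1 + 2*0)) = (1753*(-1/2037))*(-2 + (-1 + 0)) = -1753*(-2 - 1)/2037 = -1753/2037*(-3) = 1753/679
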